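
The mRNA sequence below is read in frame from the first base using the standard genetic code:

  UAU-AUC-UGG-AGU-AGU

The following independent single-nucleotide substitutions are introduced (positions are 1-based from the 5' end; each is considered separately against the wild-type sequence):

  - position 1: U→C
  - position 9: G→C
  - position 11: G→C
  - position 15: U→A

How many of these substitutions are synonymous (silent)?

0

Codon 1: UAU (Tyr) → CAU (His) — missense.
Codon 3: UGG (Trp) → UGC (Cys) — missense.
Codon 4: AGU (Ser) → ACU (Thr) — missense.
Codon 5: AGU (Ser) → AGA (Arg) — missense.
Synonymous: 0 of 4.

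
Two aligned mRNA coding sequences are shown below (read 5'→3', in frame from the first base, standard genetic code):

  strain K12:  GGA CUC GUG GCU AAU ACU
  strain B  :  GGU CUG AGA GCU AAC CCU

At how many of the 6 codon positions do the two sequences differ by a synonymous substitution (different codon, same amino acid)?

Codon 1: GGA Gly / GGU Gly — synonymous.
Codon 2: CUC Leu / CUG Leu — synonymous.
Codon 3: GUG Val / AGA Arg — nonsynonymous.
Codon 4: GCU Ala / GCU Ala — identical.
Codon 5: AAU Asn / AAC Asn — synonymous.
Codon 6: ACU Thr / CCU Pro — nonsynonymous.
Synonymous differences: 3.

3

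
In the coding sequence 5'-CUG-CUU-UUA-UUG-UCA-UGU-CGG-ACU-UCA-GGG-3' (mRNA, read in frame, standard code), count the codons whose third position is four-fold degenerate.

7

Codon 1 CUG (Leu): third position 4-fold.
Codon 2 CUU (Leu): third position 4-fold.
Codon 3 UUA (Leu): third position 2-fold.
Codon 4 UUG (Leu): third position 2-fold.
Codon 5 UCA (Ser): third position 4-fold.
Codon 6 UGU (Cys): third position 2-fold.
Codon 7 CGG (Arg): third position 4-fold.
Codon 8 ACU (Thr): third position 4-fold.
Codon 9 UCA (Ser): third position 4-fold.
Codon 10 GGG (Gly): third position 4-fold.
Four-fold degenerate third positions: 7.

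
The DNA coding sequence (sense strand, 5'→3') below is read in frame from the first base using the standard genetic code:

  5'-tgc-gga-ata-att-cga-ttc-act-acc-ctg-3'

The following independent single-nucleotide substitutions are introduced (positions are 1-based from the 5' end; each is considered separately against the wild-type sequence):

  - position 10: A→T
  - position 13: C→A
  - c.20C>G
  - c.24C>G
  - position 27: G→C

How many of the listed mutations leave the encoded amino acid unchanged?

Codon 4: ATT (Ile) → TTT (Phe) — missense.
Codon 5: CGA (Arg) → AGA (Arg) — synonymous.
Codon 7: ACT (Thr) → AGT (Ser) — missense.
Codon 8: ACC (Thr) → ACG (Thr) — synonymous.
Codon 9: CTG (Leu) → CTC (Leu) — synonymous.
Synonymous: 3 of 5.

3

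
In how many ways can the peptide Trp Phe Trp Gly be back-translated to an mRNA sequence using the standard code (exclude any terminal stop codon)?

8

Trp: 1 codon.
Phe: 2 codons.
Trp: 1 codon.
Gly: 4 codons.
1 × 2 × 1 × 4 = 8.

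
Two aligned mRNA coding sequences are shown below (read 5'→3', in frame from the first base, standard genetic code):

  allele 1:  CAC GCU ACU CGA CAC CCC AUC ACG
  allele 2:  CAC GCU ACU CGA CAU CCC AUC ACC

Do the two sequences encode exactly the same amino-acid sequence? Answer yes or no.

Codon 1: CAC His / CAC His — identical.
Codon 2: GCU Ala / GCU Ala — identical.
Codon 3: ACU Thr / ACU Thr — identical.
Codon 4: CGA Arg / CGA Arg — identical.
Codon 5: CAC His / CAU His — synonymous.
Codon 6: CCC Pro / CCC Pro — identical.
Codon 7: AUC Ile / AUC Ile — identical.
Codon 8: ACG Thr / ACC Thr — synonymous.
Nonsynonymous differences: 0 → same protein.

yes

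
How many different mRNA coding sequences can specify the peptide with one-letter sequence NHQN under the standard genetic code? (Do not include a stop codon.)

16

Asn: 2 codons.
His: 2 codons.
Gln: 2 codons.
Asn: 2 codons.
2 × 2 × 2 × 2 = 16.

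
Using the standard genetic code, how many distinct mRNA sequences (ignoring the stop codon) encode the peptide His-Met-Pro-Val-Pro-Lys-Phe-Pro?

His: 2 codons.
Met: 1 codon.
Pro: 4 codons.
Val: 4 codons.
Pro: 4 codons.
Lys: 2 codons.
Phe: 2 codons.
Pro: 4 codons.
2 × 1 × 4 × 4 × 4 × 2 × 2 × 4 = 2048.

2048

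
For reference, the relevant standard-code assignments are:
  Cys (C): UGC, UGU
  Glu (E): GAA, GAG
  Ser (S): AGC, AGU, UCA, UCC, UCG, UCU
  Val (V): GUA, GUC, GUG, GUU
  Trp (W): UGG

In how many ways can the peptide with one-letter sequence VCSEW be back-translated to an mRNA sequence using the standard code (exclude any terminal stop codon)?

Val: 4 codons.
Cys: 2 codons.
Ser: 6 codons.
Glu: 2 codons.
Trp: 1 codon.
4 × 2 × 6 × 2 × 1 = 96.

96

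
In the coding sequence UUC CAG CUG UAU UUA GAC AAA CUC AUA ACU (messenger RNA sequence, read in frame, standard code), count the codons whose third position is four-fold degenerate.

Codon 1 UUC (Phe): third position 2-fold.
Codon 2 CAG (Gln): third position 2-fold.
Codon 3 CUG (Leu): third position 4-fold.
Codon 4 UAU (Tyr): third position 2-fold.
Codon 5 UUA (Leu): third position 2-fold.
Codon 6 GAC (Asp): third position 2-fold.
Codon 7 AAA (Lys): third position 2-fold.
Codon 8 CUC (Leu): third position 4-fold.
Codon 9 AUA (Ile): third position 3-fold.
Codon 10 ACU (Thr): third position 4-fold.
Four-fold degenerate third positions: 3.

3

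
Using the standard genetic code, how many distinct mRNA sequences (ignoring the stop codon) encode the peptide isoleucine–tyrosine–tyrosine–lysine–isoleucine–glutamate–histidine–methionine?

Ile: 3 codons.
Tyr: 2 codons.
Tyr: 2 codons.
Lys: 2 codons.
Ile: 3 codons.
Glu: 2 codons.
His: 2 codons.
Met: 1 codon.
3 × 2 × 2 × 2 × 3 × 2 × 2 × 1 = 288.

288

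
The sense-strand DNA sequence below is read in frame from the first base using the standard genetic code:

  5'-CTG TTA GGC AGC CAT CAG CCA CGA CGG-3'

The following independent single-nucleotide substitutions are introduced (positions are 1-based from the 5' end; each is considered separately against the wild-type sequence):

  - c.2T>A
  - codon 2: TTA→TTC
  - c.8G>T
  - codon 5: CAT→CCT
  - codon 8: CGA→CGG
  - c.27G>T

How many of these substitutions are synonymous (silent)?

2

Codon 1: CTG (Leu) → CAG (Gln) — missense.
Codon 2: TTA (Leu) → TTC (Phe) — missense.
Codon 3: GGC (Gly) → GTC (Val) — missense.
Codon 5: CAT (His) → CCT (Pro) — missense.
Codon 8: CGA (Arg) → CGG (Arg) — synonymous.
Codon 9: CGG (Arg) → CGT (Arg) — synonymous.
Synonymous: 2 of 6.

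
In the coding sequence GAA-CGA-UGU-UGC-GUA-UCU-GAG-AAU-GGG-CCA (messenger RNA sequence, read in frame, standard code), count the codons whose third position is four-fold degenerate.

Codon 1 GAA (Glu): third position 2-fold.
Codon 2 CGA (Arg): third position 4-fold.
Codon 3 UGU (Cys): third position 2-fold.
Codon 4 UGC (Cys): third position 2-fold.
Codon 5 GUA (Val): third position 4-fold.
Codon 6 UCU (Ser): third position 4-fold.
Codon 7 GAG (Glu): third position 2-fold.
Codon 8 AAU (Asn): third position 2-fold.
Codon 9 GGG (Gly): third position 4-fold.
Codon 10 CCA (Pro): third position 4-fold.
Four-fold degenerate third positions: 5.

5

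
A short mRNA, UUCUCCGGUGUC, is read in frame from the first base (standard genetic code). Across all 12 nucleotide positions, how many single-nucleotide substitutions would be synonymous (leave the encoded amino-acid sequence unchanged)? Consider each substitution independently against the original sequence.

10

Codon 1 (UUC, Phe): 1 synonymous substitution.
Codon 2 (UCC, Ser): 3 synonymous substitutions.
Codon 3 (GGU, Gly): 3 synonymous substitutions.
Codon 4 (GUC, Val): 3 synonymous substitutions.
Total: 1 + 3 + 3 + 3 = 10.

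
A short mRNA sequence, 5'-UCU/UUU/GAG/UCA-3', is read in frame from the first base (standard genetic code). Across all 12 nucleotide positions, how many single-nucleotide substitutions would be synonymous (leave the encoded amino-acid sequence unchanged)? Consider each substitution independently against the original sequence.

Codon 1 (UCU, Ser): 3 synonymous substitutions.
Codon 2 (UUU, Phe): 1 synonymous substitution.
Codon 3 (GAG, Glu): 1 synonymous substitution.
Codon 4 (UCA, Ser): 3 synonymous substitutions.
Total: 3 + 1 + 1 + 3 = 8.

8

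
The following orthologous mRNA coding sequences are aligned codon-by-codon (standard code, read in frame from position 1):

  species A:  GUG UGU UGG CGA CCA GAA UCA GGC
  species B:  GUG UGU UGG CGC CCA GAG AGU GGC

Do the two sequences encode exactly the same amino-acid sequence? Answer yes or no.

yes

Codon 1: GUG Val / GUG Val — identical.
Codon 2: UGU Cys / UGU Cys — identical.
Codon 3: UGG Trp / UGG Trp — identical.
Codon 4: CGA Arg / CGC Arg — synonymous.
Codon 5: CCA Pro / CCA Pro — identical.
Codon 6: GAA Glu / GAG Glu — synonymous.
Codon 7: UCA Ser / AGU Ser — synonymous.
Codon 8: GGC Gly / GGC Gly — identical.
Nonsynonymous differences: 0 → same protein.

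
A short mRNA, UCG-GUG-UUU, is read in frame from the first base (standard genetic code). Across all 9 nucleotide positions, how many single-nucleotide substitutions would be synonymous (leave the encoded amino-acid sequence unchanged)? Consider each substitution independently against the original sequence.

7

Codon 1 (UCG, Ser): 3 synonymous substitutions.
Codon 2 (GUG, Val): 3 synonymous substitutions.
Codon 3 (UUU, Phe): 1 synonymous substitution.
Total: 3 + 3 + 1 = 7.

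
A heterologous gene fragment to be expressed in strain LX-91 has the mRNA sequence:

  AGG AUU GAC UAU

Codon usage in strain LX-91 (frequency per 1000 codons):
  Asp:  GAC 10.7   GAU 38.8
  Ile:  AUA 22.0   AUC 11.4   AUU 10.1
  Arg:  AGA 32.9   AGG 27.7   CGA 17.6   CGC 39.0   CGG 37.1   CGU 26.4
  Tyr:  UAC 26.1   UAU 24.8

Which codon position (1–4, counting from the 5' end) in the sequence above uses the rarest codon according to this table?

2

Codon 1 AGG (Arg): 27.7 per 1000.
Codon 2 AUU (Ile): 10.1 per 1000.
Codon 3 GAC (Asp): 10.7 per 1000.
Codon 4 UAU (Tyr): 24.8 per 1000.
Lowest frequency is 10.1 at codon 2.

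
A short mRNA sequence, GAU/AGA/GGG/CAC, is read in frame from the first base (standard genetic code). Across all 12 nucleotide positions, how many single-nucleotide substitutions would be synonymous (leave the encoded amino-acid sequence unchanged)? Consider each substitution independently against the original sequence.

7

Codon 1 (GAU, Asp): 1 synonymous substitution.
Codon 2 (AGA, Arg): 2 synonymous substitutions.
Codon 3 (GGG, Gly): 3 synonymous substitutions.
Codon 4 (CAC, His): 1 synonymous substitution.
Total: 1 + 2 + 3 + 1 = 7.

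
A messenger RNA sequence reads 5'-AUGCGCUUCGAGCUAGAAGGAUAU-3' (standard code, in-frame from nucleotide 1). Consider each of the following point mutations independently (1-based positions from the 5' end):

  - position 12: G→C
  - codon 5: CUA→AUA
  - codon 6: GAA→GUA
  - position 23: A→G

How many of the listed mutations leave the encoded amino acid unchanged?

0

Codon 4: GAG (Glu) → GAC (Asp) — missense.
Codon 5: CUA (Leu) → AUA (Ile) — missense.
Codon 6: GAA (Glu) → GUA (Val) — missense.
Codon 8: UAU (Tyr) → UGU (Cys) — missense.
Synonymous: 0 of 4.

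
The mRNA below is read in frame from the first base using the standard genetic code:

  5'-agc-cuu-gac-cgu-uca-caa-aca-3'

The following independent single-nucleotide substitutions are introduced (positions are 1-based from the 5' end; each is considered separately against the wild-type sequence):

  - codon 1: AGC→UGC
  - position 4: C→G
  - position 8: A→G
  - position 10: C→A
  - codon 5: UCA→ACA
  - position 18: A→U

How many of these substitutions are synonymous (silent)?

Codon 1: AGC (Ser) → UGC (Cys) — missense.
Codon 2: CUU (Leu) → GUU (Val) — missense.
Codon 3: GAC (Asp) → GGC (Gly) — missense.
Codon 4: CGU (Arg) → AGU (Ser) — missense.
Codon 5: UCA (Ser) → ACA (Thr) — missense.
Codon 6: CAA (Gln) → CAU (His) — missense.
Synonymous: 0 of 6.

0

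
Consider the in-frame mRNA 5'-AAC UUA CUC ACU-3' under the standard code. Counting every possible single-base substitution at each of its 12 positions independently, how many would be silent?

9

Codon 1 (AAC, Asn): 1 synonymous substitution.
Codon 2 (UUA, Leu): 2 synonymous substitutions.
Codon 3 (CUC, Leu): 3 synonymous substitutions.
Codon 4 (ACU, Thr): 3 synonymous substitutions.
Total: 1 + 2 + 3 + 3 = 9.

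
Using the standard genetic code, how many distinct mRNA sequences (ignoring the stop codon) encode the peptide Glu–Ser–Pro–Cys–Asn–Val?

768

Glu: 2 codons.
Ser: 6 codons.
Pro: 4 codons.
Cys: 2 codons.
Asn: 2 codons.
Val: 4 codons.
2 × 6 × 4 × 2 × 2 × 4 = 768.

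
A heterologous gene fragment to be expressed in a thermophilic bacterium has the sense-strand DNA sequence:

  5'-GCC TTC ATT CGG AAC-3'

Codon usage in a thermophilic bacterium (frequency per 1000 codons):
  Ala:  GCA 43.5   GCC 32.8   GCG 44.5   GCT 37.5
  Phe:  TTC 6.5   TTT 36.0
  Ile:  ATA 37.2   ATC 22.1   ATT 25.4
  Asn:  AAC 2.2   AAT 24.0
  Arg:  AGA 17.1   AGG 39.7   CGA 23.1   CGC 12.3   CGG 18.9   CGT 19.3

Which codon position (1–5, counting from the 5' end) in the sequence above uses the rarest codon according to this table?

5

Codon 1 GCC (Ala): 32.8 per 1000.
Codon 2 TTC (Phe): 6.5 per 1000.
Codon 3 ATT (Ile): 25.4 per 1000.
Codon 4 CGG (Arg): 18.9 per 1000.
Codon 5 AAC (Asn): 2.2 per 1000.
Lowest frequency is 2.2 at codon 5.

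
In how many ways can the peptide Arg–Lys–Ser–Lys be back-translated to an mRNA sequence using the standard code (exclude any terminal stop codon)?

144

Arg: 6 codons.
Lys: 2 codons.
Ser: 6 codons.
Lys: 2 codons.
6 × 2 × 6 × 2 = 144.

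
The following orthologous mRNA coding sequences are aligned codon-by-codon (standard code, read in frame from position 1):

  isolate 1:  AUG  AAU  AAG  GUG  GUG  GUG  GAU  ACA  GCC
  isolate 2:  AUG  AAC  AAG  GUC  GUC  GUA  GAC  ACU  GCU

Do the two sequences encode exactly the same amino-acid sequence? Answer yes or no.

yes

Codon 1: AUG Met / AUG Met — identical.
Codon 2: AAU Asn / AAC Asn — synonymous.
Codon 3: AAG Lys / AAG Lys — identical.
Codon 4: GUG Val / GUC Val — synonymous.
Codon 5: GUG Val / GUC Val — synonymous.
Codon 6: GUG Val / GUA Val — synonymous.
Codon 7: GAU Asp / GAC Asp — synonymous.
Codon 8: ACA Thr / ACU Thr — synonymous.
Codon 9: GCC Ala / GCU Ala — synonymous.
Nonsynonymous differences: 0 → same protein.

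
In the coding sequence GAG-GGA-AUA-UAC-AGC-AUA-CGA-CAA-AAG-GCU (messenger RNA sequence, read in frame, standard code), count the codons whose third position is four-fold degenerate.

Codon 1 GAG (Glu): third position 2-fold.
Codon 2 GGA (Gly): third position 4-fold.
Codon 3 AUA (Ile): third position 3-fold.
Codon 4 UAC (Tyr): third position 2-fold.
Codon 5 AGC (Ser): third position 2-fold.
Codon 6 AUA (Ile): third position 3-fold.
Codon 7 CGA (Arg): third position 4-fold.
Codon 8 CAA (Gln): third position 2-fold.
Codon 9 AAG (Lys): third position 2-fold.
Codon 10 GCU (Ala): third position 4-fold.
Four-fold degenerate third positions: 3.

3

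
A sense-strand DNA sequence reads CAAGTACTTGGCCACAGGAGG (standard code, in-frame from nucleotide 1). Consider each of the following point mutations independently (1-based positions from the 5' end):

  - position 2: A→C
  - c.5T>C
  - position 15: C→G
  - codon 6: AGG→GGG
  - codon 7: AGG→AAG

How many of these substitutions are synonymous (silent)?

0

Codon 1: CAA (Gln) → CCA (Pro) — missense.
Codon 2: GTA (Val) → GCA (Ala) — missense.
Codon 5: CAC (His) → CAG (Gln) — missense.
Codon 6: AGG (Arg) → GGG (Gly) — missense.
Codon 7: AGG (Arg) → AAG (Lys) — missense.
Synonymous: 0 of 5.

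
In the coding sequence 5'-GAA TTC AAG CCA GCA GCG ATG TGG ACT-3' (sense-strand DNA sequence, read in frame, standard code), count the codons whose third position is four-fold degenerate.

Codon 1 GAA (Glu): third position 2-fold.
Codon 2 TTC (Phe): third position 2-fold.
Codon 3 AAG (Lys): third position 2-fold.
Codon 4 CCA (Pro): third position 4-fold.
Codon 5 GCA (Ala): third position 4-fold.
Codon 6 GCG (Ala): third position 4-fold.
Codon 7 ATG (Met): third position 1-fold.
Codon 8 TGG (Trp): third position 1-fold.
Codon 9 ACT (Thr): third position 4-fold.
Four-fold degenerate third positions: 4.

4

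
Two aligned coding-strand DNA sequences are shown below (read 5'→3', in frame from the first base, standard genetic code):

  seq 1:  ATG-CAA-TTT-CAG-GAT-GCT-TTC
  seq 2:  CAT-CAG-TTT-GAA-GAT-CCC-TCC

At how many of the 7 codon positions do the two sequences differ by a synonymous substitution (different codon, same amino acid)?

1

Codon 1: ATG Met / CAT His — nonsynonymous.
Codon 2: CAA Gln / CAG Gln — synonymous.
Codon 3: TTT Phe / TTT Phe — identical.
Codon 4: CAG Gln / GAA Glu — nonsynonymous.
Codon 5: GAT Asp / GAT Asp — identical.
Codon 6: GCT Ala / CCC Pro — nonsynonymous.
Codon 7: TTC Phe / TCC Ser — nonsynonymous.
Synonymous differences: 1.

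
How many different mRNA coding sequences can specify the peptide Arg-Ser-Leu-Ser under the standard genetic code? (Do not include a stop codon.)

Arg: 6 codons.
Ser: 6 codons.
Leu: 6 codons.
Ser: 6 codons.
6 × 6 × 6 × 6 = 1296.

1296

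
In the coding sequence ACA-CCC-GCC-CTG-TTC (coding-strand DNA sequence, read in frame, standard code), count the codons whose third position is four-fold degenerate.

Codon 1 ACA (Thr): third position 4-fold.
Codon 2 CCC (Pro): third position 4-fold.
Codon 3 GCC (Ala): third position 4-fold.
Codon 4 CTG (Leu): third position 4-fold.
Codon 5 TTC (Phe): third position 2-fold.
Four-fold degenerate third positions: 4.

4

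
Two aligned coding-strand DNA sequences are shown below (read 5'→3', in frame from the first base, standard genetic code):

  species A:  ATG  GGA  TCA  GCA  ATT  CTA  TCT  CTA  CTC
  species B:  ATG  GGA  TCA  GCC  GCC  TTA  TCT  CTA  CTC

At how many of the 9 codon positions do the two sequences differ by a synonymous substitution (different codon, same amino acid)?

2

Codon 1: ATG Met / ATG Met — identical.
Codon 2: GGA Gly / GGA Gly — identical.
Codon 3: TCA Ser / TCA Ser — identical.
Codon 4: GCA Ala / GCC Ala — synonymous.
Codon 5: ATT Ile / GCC Ala — nonsynonymous.
Codon 6: CTA Leu / TTA Leu — synonymous.
Codon 7: TCT Ser / TCT Ser — identical.
Codon 8: CTA Leu / CTA Leu — identical.
Codon 9: CTC Leu / CTC Leu — identical.
Synonymous differences: 2.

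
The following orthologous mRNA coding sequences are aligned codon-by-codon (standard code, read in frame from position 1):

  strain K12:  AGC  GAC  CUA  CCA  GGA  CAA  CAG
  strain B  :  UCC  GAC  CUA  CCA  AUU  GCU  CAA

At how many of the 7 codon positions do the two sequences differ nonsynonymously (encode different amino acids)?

Codon 1: AGC Ser / UCC Ser — synonymous.
Codon 2: GAC Asp / GAC Asp — identical.
Codon 3: CUA Leu / CUA Leu — identical.
Codon 4: CCA Pro / CCA Pro — identical.
Codon 5: GGA Gly / AUU Ile — nonsynonymous.
Codon 6: CAA Gln / GCU Ala — nonsynonymous.
Codon 7: CAG Gln / CAA Gln — synonymous.
Nonsynonymous differences: 2.

2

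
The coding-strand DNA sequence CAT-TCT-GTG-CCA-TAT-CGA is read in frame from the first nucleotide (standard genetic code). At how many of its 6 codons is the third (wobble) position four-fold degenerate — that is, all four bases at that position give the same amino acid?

Codon 1 CAT (His): third position 2-fold.
Codon 2 TCT (Ser): third position 4-fold.
Codon 3 GTG (Val): third position 4-fold.
Codon 4 CCA (Pro): third position 4-fold.
Codon 5 TAT (Tyr): third position 2-fold.
Codon 6 CGA (Arg): third position 4-fold.
Four-fold degenerate third positions: 4.

4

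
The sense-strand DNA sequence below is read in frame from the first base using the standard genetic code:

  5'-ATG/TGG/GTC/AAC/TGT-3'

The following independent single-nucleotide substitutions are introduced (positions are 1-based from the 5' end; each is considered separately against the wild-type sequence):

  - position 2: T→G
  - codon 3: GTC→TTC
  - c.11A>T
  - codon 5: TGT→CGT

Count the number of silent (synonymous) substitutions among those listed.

Codon 1: ATG (Met) → AGG (Arg) — missense.
Codon 3: GTC (Val) → TTC (Phe) — missense.
Codon 4: AAC (Asn) → ATC (Ile) — missense.
Codon 5: TGT (Cys) → CGT (Arg) — missense.
Synonymous: 0 of 4.

0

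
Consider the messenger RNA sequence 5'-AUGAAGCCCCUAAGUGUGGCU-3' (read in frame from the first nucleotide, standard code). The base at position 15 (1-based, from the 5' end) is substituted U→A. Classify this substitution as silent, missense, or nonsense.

missense

Position 15 falls in codon 5: AGU → Ser.
After the substitution the codon is AGA → Arg.
Ser ≠ Arg, so this is a missense mutation.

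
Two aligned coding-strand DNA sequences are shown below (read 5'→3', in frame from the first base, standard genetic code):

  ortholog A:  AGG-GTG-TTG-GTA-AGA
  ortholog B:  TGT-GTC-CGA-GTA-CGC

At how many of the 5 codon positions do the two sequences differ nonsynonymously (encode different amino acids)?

Codon 1: AGG Arg / TGT Cys — nonsynonymous.
Codon 2: GTG Val / GTC Val — synonymous.
Codon 3: TTG Leu / CGA Arg — nonsynonymous.
Codon 4: GTA Val / GTA Val — identical.
Codon 5: AGA Arg / CGC Arg — synonymous.
Nonsynonymous differences: 2.

2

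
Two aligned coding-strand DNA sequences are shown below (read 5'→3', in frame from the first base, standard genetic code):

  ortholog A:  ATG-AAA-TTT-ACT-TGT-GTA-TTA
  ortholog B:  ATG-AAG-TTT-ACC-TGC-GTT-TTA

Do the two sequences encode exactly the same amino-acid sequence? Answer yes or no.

Codon 1: ATG Met / ATG Met — identical.
Codon 2: AAA Lys / AAG Lys — synonymous.
Codon 3: TTT Phe / TTT Phe — identical.
Codon 4: ACT Thr / ACC Thr — synonymous.
Codon 5: TGT Cys / TGC Cys — synonymous.
Codon 6: GTA Val / GTT Val — synonymous.
Codon 7: TTA Leu / TTA Leu — identical.
Nonsynonymous differences: 0 → same protein.

yes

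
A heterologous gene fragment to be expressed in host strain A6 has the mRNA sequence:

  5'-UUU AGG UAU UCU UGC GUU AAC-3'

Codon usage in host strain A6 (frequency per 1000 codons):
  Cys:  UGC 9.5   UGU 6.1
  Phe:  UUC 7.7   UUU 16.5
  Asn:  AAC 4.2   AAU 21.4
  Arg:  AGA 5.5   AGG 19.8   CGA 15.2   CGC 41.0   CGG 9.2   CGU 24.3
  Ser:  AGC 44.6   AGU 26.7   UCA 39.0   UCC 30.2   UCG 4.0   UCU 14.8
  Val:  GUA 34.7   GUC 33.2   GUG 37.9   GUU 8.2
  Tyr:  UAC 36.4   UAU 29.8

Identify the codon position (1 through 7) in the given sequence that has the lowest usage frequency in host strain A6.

7

Codon 1 UUU (Phe): 16.5 per 1000.
Codon 2 AGG (Arg): 19.8 per 1000.
Codon 3 UAU (Tyr): 29.8 per 1000.
Codon 4 UCU (Ser): 14.8 per 1000.
Codon 5 UGC (Cys): 9.5 per 1000.
Codon 6 GUU (Val): 8.2 per 1000.
Codon 7 AAC (Asn): 4.2 per 1000.
Lowest frequency is 4.2 at codon 7.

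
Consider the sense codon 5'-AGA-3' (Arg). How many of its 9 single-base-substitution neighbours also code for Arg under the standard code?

Position 1: CGA → 1 synonymous.
Position 2: none → 0 synonymous.
Position 3: AGG → 1 synonymous.
Total: 1 + 0 + 1 = 2.

2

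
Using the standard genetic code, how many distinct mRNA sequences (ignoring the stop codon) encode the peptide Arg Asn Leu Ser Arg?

2592

Arg: 6 codons.
Asn: 2 codons.
Leu: 6 codons.
Ser: 6 codons.
Arg: 6 codons.
6 × 2 × 6 × 6 × 6 = 2592.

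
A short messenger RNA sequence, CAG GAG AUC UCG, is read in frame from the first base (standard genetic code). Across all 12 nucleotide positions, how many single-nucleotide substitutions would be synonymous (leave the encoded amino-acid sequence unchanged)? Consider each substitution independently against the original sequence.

7

Codon 1 (CAG, Gln): 1 synonymous substitution.
Codon 2 (GAG, Glu): 1 synonymous substitution.
Codon 3 (AUC, Ile): 2 synonymous substitutions.
Codon 4 (UCG, Ser): 3 synonymous substitutions.
Total: 1 + 1 + 2 + 3 = 7.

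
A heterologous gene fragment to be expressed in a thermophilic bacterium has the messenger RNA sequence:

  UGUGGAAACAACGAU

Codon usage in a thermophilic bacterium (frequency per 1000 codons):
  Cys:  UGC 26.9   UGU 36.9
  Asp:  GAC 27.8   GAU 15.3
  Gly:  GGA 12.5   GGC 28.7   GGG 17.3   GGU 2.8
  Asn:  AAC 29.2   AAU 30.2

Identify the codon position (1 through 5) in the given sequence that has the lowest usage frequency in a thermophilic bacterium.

2

Codon 1 UGU (Cys): 36.9 per 1000.
Codon 2 GGA (Gly): 12.5 per 1000.
Codon 3 AAC (Asn): 29.2 per 1000.
Codon 4 AAC (Asn): 29.2 per 1000.
Codon 5 GAU (Asp): 15.3 per 1000.
Lowest frequency is 12.5 at codon 2.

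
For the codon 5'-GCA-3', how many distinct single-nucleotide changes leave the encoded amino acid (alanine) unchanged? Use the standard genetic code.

3

Position 1: none → 0 synonymous.
Position 2: none → 0 synonymous.
Position 3: GCU, GCC, GCG → 3 synonymous.
Total: 0 + 0 + 3 = 3.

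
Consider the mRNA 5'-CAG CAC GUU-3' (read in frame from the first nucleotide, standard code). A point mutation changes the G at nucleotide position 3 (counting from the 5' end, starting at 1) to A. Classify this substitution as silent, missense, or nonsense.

silent

Position 3 falls in codon 1: CAG → Gln.
After the substitution the codon is CAA → Gln.
Both encode Gln, so the change is synonymous.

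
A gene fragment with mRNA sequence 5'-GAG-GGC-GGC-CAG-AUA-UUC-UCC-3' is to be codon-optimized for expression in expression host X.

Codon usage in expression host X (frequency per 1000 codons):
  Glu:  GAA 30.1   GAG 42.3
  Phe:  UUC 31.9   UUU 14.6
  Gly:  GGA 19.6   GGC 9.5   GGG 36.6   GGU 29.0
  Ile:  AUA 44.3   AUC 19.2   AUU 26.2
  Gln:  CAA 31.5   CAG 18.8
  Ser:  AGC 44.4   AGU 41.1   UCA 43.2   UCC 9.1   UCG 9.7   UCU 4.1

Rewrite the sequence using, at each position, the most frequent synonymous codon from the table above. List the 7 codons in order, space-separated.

GAG GGG GGG CAA AUA UUC AGC

Codon 1 (Glu): best is GAG at 42.3.
Codon 2 (Gly): best is GGG at 36.6.
Codon 3 (Gly): best is GGG at 36.6.
Codon 4 (Gln): best is CAA at 31.5.
Codon 5 (Ile): best is AUA at 44.3.
Codon 6 (Phe): best is UUC at 31.9.
Codon 7 (Ser): best is AGC at 44.4.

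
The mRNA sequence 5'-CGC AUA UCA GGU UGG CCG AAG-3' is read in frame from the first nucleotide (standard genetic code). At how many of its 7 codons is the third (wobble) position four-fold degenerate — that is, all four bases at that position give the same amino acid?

Codon 1 CGC (Arg): third position 4-fold.
Codon 2 AUA (Ile): third position 3-fold.
Codon 3 UCA (Ser): third position 4-fold.
Codon 4 GGU (Gly): third position 4-fold.
Codon 5 UGG (Trp): third position 1-fold.
Codon 6 CCG (Pro): third position 4-fold.
Codon 7 AAG (Lys): third position 2-fold.
Four-fold degenerate third positions: 4.

4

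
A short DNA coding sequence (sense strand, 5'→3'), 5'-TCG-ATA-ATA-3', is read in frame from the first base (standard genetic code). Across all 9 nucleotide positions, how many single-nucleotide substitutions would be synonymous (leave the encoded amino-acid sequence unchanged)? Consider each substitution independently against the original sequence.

7

Codon 1 (TCG, Ser): 3 synonymous substitutions.
Codon 2 (ATA, Ile): 2 synonymous substitutions.
Codon 3 (ATA, Ile): 2 synonymous substitutions.
Total: 3 + 2 + 2 = 7.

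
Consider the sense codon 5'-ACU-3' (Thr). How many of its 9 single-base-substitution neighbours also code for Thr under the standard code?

Position 1: none → 0 synonymous.
Position 2: none → 0 synonymous.
Position 3: ACC, ACA, ACG → 3 synonymous.
Total: 0 + 0 + 3 = 3.

3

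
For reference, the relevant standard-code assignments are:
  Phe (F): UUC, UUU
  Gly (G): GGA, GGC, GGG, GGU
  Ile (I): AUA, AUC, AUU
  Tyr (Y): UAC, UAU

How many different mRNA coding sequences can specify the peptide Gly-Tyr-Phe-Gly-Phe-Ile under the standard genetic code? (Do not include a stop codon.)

Gly: 4 codons.
Tyr: 2 codons.
Phe: 2 codons.
Gly: 4 codons.
Phe: 2 codons.
Ile: 3 codons.
4 × 2 × 2 × 4 × 2 × 3 = 384.

384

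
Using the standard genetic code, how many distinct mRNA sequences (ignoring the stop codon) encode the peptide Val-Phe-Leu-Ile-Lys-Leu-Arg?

Val: 4 codons.
Phe: 2 codons.
Leu: 6 codons.
Ile: 3 codons.
Lys: 2 codons.
Leu: 6 codons.
Arg: 6 codons.
4 × 2 × 6 × 3 × 2 × 6 × 6 = 10368.

10368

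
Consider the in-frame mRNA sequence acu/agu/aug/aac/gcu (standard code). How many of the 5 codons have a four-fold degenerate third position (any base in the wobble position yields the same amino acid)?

Codon 1 ACU (Thr): third position 4-fold.
Codon 2 AGU (Ser): third position 2-fold.
Codon 3 AUG (Met): third position 1-fold.
Codon 4 AAC (Asn): third position 2-fold.
Codon 5 GCU (Ala): third position 4-fold.
Four-fold degenerate third positions: 2.

2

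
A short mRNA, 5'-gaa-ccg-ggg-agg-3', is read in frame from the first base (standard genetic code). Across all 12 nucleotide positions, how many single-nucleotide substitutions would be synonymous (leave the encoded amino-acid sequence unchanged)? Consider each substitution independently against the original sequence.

9

Codon 1 (GAA, Glu): 1 synonymous substitution.
Codon 2 (CCG, Pro): 3 synonymous substitutions.
Codon 3 (GGG, Gly): 3 synonymous substitutions.
Codon 4 (AGG, Arg): 2 synonymous substitutions.
Total: 1 + 3 + 3 + 2 = 9.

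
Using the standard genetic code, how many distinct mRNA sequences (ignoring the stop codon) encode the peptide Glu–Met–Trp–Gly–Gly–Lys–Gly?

Glu: 2 codons.
Met: 1 codon.
Trp: 1 codon.
Gly: 4 codons.
Gly: 4 codons.
Lys: 2 codons.
Gly: 4 codons.
2 × 1 × 1 × 4 × 4 × 2 × 4 = 256.

256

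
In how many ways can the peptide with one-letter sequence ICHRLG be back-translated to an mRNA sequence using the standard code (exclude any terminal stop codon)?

Ile: 3 codons.
Cys: 2 codons.
His: 2 codons.
Arg: 6 codons.
Leu: 6 codons.
Gly: 4 codons.
3 × 2 × 2 × 6 × 6 × 4 = 1728.

1728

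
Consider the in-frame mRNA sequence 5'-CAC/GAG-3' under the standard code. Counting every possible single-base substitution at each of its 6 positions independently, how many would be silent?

2

Codon 1 (CAC, His): 1 synonymous substitution.
Codon 2 (GAG, Glu): 1 synonymous substitution.
Total: 1 + 1 = 2.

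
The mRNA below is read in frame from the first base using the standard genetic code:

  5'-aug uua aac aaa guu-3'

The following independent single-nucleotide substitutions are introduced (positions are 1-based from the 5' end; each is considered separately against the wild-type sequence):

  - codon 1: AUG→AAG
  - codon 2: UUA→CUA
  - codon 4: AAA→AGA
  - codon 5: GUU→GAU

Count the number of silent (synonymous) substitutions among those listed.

Codon 1: AUG (Met) → AAG (Lys) — missense.
Codon 2: UUA (Leu) → CUA (Leu) — synonymous.
Codon 4: AAA (Lys) → AGA (Arg) — missense.
Codon 5: GUU (Val) → GAU (Asp) — missense.
Synonymous: 1 of 4.

1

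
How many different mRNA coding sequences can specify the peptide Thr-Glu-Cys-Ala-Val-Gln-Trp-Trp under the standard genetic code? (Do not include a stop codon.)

512

Thr: 4 codons.
Glu: 2 codons.
Cys: 2 codons.
Ala: 4 codons.
Val: 4 codons.
Gln: 2 codons.
Trp: 1 codon.
Trp: 1 codon.
4 × 2 × 2 × 4 × 4 × 2 × 1 × 1 = 512.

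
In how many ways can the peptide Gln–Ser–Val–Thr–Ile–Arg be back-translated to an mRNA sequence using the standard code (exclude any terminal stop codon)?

Gln: 2 codons.
Ser: 6 codons.
Val: 4 codons.
Thr: 4 codons.
Ile: 3 codons.
Arg: 6 codons.
2 × 6 × 4 × 4 × 3 × 6 = 3456.

3456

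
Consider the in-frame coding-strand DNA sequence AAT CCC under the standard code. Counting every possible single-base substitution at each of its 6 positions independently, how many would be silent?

4

Codon 1 (AAT, Asn): 1 synonymous substitution.
Codon 2 (CCC, Pro): 3 synonymous substitutions.
Total: 1 + 3 = 4.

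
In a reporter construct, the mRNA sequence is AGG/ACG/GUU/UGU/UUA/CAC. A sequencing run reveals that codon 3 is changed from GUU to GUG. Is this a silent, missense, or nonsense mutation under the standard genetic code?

silent

Position 9 falls in codon 3: GUU → Val.
After the substitution the codon is GUG → Val.
Both encode Val, so the change is synonymous.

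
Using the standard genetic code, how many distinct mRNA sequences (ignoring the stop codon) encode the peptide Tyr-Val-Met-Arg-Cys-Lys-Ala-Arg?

Tyr: 2 codons.
Val: 4 codons.
Met: 1 codon.
Arg: 6 codons.
Cys: 2 codons.
Lys: 2 codons.
Ala: 4 codons.
Arg: 6 codons.
2 × 4 × 1 × 6 × 2 × 2 × 4 × 6 = 4608.

4608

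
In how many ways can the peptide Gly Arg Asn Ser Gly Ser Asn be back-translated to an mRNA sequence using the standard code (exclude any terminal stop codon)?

Gly: 4 codons.
Arg: 6 codons.
Asn: 2 codons.
Ser: 6 codons.
Gly: 4 codons.
Ser: 6 codons.
Asn: 2 codons.
4 × 6 × 2 × 6 × 4 × 6 × 2 = 13824.

13824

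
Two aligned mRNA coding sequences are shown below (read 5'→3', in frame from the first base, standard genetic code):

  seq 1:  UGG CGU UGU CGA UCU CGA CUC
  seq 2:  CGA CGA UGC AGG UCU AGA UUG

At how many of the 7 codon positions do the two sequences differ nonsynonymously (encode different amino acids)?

Codon 1: UGG Trp / CGA Arg — nonsynonymous.
Codon 2: CGU Arg / CGA Arg — synonymous.
Codon 3: UGU Cys / UGC Cys — synonymous.
Codon 4: CGA Arg / AGG Arg — synonymous.
Codon 5: UCU Ser / UCU Ser — identical.
Codon 6: CGA Arg / AGA Arg — synonymous.
Codon 7: CUC Leu / UUG Leu — synonymous.
Nonsynonymous differences: 1.

1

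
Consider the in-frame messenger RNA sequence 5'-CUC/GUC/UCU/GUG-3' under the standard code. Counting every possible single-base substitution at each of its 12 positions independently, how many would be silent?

Codon 1 (CUC, Leu): 3 synonymous substitutions.
Codon 2 (GUC, Val): 3 synonymous substitutions.
Codon 3 (UCU, Ser): 3 synonymous substitutions.
Codon 4 (GUG, Val): 3 synonymous substitutions.
Total: 3 + 3 + 3 + 3 = 12.

12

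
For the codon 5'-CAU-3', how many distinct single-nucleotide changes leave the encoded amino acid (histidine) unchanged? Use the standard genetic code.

Position 1: none → 0 synonymous.
Position 2: none → 0 synonymous.
Position 3: CAC → 1 synonymous.
Total: 0 + 0 + 1 = 1.

1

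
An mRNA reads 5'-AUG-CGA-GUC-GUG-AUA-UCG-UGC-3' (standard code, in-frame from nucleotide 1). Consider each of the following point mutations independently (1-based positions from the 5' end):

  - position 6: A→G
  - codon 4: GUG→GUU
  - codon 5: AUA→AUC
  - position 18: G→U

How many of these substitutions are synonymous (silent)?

Codon 2: CGA (Arg) → CGG (Arg) — synonymous.
Codon 4: GUG (Val) → GUU (Val) — synonymous.
Codon 5: AUA (Ile) → AUC (Ile) — synonymous.
Codon 6: UCG (Ser) → UCU (Ser) — synonymous.
Synonymous: 4 of 4.

4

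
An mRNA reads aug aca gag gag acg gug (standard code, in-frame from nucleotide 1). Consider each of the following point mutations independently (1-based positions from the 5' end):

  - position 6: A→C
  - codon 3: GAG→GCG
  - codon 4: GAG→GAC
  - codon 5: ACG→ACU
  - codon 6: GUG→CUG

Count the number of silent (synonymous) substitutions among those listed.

Codon 2: ACA (Thr) → ACC (Thr) — synonymous.
Codon 3: GAG (Glu) → GCG (Ala) — missense.
Codon 4: GAG (Glu) → GAC (Asp) — missense.
Codon 5: ACG (Thr) → ACU (Thr) — synonymous.
Codon 6: GUG (Val) → CUG (Leu) — missense.
Synonymous: 2 of 5.

2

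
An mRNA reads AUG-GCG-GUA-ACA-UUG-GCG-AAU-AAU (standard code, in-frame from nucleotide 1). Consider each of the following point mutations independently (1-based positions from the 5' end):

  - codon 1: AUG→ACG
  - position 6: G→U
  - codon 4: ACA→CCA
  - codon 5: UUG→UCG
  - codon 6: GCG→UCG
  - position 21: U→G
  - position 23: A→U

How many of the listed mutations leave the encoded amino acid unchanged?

Codon 1: AUG (Met) → ACG (Thr) — missense.
Codon 2: GCG (Ala) → GCU (Ala) — synonymous.
Codon 4: ACA (Thr) → CCA (Pro) — missense.
Codon 5: UUG (Leu) → UCG (Ser) — missense.
Codon 6: GCG (Ala) → UCG (Ser) — missense.
Codon 7: AAU (Asn) → AAG (Lys) — missense.
Codon 8: AAU (Asn) → AUU (Ile) — missense.
Synonymous: 1 of 7.

1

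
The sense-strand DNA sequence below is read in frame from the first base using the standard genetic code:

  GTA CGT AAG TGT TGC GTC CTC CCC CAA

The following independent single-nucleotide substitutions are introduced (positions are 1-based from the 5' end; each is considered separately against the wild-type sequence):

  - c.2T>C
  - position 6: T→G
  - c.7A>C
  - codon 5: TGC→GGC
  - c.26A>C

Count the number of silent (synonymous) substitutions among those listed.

1

Codon 1: GTA (Val) → GCA (Ala) — missense.
Codon 2: CGT (Arg) → CGG (Arg) — synonymous.
Codon 3: AAG (Lys) → CAG (Gln) — missense.
Codon 5: TGC (Cys) → GGC (Gly) — missense.
Codon 9: CAA (Gln) → CCA (Pro) — missense.
Synonymous: 1 of 5.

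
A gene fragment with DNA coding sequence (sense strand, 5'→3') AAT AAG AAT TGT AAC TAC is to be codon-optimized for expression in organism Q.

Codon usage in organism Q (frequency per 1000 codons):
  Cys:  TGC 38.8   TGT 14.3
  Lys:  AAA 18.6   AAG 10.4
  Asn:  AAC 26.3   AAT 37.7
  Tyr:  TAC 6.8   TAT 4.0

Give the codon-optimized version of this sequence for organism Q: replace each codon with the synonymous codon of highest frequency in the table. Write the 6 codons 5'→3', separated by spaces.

AAT AAA AAT TGC AAT TAC

Codon 1 (Asn): best is AAT at 37.7.
Codon 2 (Lys): best is AAA at 18.6.
Codon 3 (Asn): best is AAT at 37.7.
Codon 4 (Cys): best is TGC at 38.8.
Codon 5 (Asn): best is AAT at 37.7.
Codon 6 (Tyr): best is TAC at 6.8.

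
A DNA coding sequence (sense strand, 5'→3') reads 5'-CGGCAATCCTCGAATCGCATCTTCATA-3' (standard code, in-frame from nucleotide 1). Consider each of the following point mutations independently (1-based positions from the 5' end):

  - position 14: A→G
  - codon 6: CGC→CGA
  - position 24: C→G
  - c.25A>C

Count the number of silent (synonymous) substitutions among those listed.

1

Codon 5: AAT (Asn) → AGT (Ser) — missense.
Codon 6: CGC (Arg) → CGA (Arg) — synonymous.
Codon 8: TTC (Phe) → TTG (Leu) — missense.
Codon 9: ATA (Ile) → CTA (Leu) — missense.
Synonymous: 1 of 4.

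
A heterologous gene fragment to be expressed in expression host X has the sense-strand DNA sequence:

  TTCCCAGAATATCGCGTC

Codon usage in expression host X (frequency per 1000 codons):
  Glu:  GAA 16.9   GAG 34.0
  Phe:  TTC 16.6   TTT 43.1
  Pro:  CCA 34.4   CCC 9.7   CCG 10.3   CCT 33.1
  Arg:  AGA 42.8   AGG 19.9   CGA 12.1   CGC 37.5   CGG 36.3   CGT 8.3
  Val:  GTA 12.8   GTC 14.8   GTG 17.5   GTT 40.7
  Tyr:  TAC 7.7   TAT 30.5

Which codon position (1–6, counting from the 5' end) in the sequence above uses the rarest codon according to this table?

6

Codon 1 TTC (Phe): 16.6 per 1000.
Codon 2 CCA (Pro): 34.4 per 1000.
Codon 3 GAA (Glu): 16.9 per 1000.
Codon 4 TAT (Tyr): 30.5 per 1000.
Codon 5 CGC (Arg): 37.5 per 1000.
Codon 6 GTC (Val): 14.8 per 1000.
Lowest frequency is 14.8 at codon 6.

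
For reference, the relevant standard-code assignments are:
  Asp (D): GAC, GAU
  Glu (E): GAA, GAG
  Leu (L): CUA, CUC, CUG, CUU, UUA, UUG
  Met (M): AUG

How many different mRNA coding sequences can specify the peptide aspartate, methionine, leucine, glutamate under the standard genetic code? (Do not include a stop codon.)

24

Asp: 2 codons.
Met: 1 codon.
Leu: 6 codons.
Glu: 2 codons.
2 × 1 × 6 × 2 = 24.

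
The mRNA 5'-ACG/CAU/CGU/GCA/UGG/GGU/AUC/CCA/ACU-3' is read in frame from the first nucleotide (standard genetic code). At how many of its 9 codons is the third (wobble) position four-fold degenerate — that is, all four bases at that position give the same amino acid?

6

Codon 1 ACG (Thr): third position 4-fold.
Codon 2 CAU (His): third position 2-fold.
Codon 3 CGU (Arg): third position 4-fold.
Codon 4 GCA (Ala): third position 4-fold.
Codon 5 UGG (Trp): third position 1-fold.
Codon 6 GGU (Gly): third position 4-fold.
Codon 7 AUC (Ile): third position 3-fold.
Codon 8 CCA (Pro): third position 4-fold.
Codon 9 ACU (Thr): third position 4-fold.
Four-fold degenerate third positions: 6.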